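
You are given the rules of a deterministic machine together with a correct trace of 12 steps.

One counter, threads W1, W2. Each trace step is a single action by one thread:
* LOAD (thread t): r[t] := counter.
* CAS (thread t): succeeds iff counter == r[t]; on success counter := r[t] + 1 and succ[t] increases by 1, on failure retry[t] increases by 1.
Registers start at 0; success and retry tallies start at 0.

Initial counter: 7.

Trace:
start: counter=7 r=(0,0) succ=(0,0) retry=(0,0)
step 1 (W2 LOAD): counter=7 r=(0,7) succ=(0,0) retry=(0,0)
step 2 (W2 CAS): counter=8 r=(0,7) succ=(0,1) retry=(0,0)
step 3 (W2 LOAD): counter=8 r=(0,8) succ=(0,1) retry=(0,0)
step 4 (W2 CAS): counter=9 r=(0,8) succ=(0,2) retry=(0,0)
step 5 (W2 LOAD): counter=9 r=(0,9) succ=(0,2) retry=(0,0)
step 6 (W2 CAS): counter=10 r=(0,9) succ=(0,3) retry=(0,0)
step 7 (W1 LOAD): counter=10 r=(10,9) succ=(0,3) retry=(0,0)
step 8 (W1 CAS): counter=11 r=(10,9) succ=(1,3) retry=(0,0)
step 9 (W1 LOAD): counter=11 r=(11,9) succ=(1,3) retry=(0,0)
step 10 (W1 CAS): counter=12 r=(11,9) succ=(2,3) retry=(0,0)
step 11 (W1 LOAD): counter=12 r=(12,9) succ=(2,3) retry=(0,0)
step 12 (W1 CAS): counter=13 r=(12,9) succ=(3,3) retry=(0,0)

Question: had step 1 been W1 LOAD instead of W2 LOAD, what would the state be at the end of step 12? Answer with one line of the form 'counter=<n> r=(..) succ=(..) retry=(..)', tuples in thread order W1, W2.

counter=12 r=(11,8) succ=(3,2) retry=(0,1)

(re-executing from step 1 with the substitution; state before step 1: counter=7 r=(0,0) succ=(0,0) retry=(0,0))
step 1 (W1 LOAD): counter=7 r=(7,0) succ=(0,0) retry=(0,0)
step 2 (W2 CAS): counter=7 r=(7,0) succ=(0,0) retry=(0,1)
step 3 (W2 LOAD): counter=7 r=(7,7) succ=(0,0) retry=(0,1)
step 4 (W2 CAS): counter=8 r=(7,7) succ=(0,1) retry=(0,1)
step 5 (W2 LOAD): counter=8 r=(7,8) succ=(0,1) retry=(0,1)
step 6 (W2 CAS): counter=9 r=(7,8) succ=(0,2) retry=(0,1)
step 7 (W1 LOAD): counter=9 r=(9,8) succ=(0,2) retry=(0,1)
step 8 (W1 CAS): counter=10 r=(9,8) succ=(1,2) retry=(0,1)
step 9 (W1 LOAD): counter=10 r=(10,8) succ=(1,2) retry=(0,1)
step 10 (W1 CAS): counter=11 r=(10,8) succ=(2,2) retry=(0,1)
step 11 (W1 LOAD): counter=11 r=(11,8) succ=(2,2) retry=(0,1)
step 12 (W1 CAS): counter=12 r=(11,8) succ=(3,2) retry=(0,1)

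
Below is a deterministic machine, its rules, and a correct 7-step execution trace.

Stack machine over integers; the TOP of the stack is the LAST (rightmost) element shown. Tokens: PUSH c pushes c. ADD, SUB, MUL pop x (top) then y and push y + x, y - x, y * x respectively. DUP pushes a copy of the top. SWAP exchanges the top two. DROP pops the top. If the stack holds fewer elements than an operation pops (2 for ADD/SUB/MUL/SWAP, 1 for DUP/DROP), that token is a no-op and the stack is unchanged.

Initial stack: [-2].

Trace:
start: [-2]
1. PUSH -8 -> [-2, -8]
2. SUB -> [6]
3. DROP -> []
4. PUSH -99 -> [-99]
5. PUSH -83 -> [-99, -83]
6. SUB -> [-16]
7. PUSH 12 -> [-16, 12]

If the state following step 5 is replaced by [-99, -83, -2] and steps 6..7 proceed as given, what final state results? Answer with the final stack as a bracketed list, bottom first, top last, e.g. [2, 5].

state after step 5 := [-99, -83, -2]
6. SUB -> [-99, -81]
7. PUSH 12 -> [-99, -81, 12]

[-99, -81, 12]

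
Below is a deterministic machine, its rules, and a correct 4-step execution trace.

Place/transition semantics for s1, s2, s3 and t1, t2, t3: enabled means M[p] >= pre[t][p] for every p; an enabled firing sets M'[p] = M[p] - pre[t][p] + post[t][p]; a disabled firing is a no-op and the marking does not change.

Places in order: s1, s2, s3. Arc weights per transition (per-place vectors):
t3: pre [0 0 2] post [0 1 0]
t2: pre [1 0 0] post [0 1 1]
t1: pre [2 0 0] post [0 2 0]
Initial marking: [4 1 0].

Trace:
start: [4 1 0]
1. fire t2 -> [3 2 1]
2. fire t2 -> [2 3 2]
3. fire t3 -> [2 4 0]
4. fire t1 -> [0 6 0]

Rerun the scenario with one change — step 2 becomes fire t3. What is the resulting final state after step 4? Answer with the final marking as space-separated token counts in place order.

(re-executing from step 2 with the substitution; state before step 2: [3 2 1])
2. fire t3 -> [3 2 1]
3. fire t3 -> [3 2 1]
4. fire t1 -> [1 4 1]

1 4 1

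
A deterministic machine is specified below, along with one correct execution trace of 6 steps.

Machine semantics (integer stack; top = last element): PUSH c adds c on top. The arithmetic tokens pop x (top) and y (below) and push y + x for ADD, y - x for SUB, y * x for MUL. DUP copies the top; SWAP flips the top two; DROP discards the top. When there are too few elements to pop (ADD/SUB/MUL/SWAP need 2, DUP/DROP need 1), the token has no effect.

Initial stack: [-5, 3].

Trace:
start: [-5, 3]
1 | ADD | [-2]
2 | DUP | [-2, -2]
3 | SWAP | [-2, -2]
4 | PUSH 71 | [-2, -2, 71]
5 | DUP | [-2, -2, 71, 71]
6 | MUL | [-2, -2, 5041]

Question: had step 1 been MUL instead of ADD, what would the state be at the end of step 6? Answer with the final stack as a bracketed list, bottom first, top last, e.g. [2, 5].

[-15, -15, 5041]

(re-executing from step 1 with the substitution; state before step 1: [-5, 3])
1 | MUL | [-15]
2 | DUP | [-15, -15]
3 | SWAP | [-15, -15]
4 | PUSH 71 | [-15, -15, 71]
5 | DUP | [-15, -15, 71, 71]
6 | MUL | [-15, -15, 5041]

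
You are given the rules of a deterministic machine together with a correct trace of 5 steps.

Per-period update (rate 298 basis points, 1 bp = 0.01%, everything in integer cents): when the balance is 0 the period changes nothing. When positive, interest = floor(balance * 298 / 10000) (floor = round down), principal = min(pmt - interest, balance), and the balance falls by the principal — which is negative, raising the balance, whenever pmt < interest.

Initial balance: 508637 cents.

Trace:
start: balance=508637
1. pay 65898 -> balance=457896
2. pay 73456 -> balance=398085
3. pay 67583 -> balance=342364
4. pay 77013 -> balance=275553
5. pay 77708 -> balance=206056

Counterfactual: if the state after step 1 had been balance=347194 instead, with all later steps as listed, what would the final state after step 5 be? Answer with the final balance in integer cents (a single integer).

81556

state after step 1 := balance=347194
2. pay 73456 -> balance=284084
3. pay 67583 -> balance=224966
4. pay 77013 -> balance=154656
5. pay 77708 -> balance=81556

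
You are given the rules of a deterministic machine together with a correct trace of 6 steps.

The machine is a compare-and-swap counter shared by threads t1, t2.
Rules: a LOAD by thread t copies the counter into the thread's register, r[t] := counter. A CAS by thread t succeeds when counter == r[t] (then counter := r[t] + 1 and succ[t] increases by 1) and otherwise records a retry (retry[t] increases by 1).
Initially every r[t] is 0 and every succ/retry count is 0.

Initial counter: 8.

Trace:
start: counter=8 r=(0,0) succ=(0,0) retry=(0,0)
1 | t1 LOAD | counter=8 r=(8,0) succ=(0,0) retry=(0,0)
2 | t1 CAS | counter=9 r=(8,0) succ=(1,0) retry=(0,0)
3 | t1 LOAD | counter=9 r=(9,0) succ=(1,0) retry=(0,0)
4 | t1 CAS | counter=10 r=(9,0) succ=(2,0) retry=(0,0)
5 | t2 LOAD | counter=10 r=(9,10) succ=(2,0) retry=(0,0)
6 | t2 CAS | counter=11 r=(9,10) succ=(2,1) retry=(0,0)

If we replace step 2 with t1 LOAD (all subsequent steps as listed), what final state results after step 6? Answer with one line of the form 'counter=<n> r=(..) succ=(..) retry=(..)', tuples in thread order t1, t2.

counter=10 r=(8,9) succ=(1,1) retry=(0,0)

(re-executing from step 2 with the substitution; state before step 2: counter=8 r=(8,0) succ=(0,0) retry=(0,0))
2 | t1 LOAD | counter=8 r=(8,0) succ=(0,0) retry=(0,0)
3 | t1 LOAD | counter=8 r=(8,0) succ=(0,0) retry=(0,0)
4 | t1 CAS | counter=9 r=(8,0) succ=(1,0) retry=(0,0)
5 | t2 LOAD | counter=9 r=(8,9) succ=(1,0) retry=(0,0)
6 | t2 CAS | counter=10 r=(8,9) succ=(1,1) retry=(0,0)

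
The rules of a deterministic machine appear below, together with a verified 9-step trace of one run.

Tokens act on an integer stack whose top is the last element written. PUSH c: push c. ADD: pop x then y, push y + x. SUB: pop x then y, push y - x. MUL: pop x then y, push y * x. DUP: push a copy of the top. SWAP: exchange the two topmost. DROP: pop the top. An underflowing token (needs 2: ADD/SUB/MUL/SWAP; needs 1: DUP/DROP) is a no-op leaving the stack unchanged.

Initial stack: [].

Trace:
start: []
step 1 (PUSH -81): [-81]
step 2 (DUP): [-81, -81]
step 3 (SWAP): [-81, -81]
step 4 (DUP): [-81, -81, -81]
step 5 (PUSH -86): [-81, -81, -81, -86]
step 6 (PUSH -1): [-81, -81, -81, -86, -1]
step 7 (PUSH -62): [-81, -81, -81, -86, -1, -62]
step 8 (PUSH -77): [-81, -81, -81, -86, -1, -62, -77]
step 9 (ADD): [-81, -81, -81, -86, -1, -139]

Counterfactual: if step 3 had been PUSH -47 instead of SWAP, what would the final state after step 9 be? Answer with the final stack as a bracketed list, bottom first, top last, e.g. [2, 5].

(re-executing from step 3 with the substitution; state before step 3: [-81, -81])
step 3 (PUSH -47): [-81, -81, -47]
step 4 (DUP): [-81, -81, -47, -47]
step 5 (PUSH -86): [-81, -81, -47, -47, -86]
step 6 (PUSH -1): [-81, -81, -47, -47, -86, -1]
step 7 (PUSH -62): [-81, -81, -47, -47, -86, -1, -62]
step 8 (PUSH -77): [-81, -81, -47, -47, -86, -1, -62, -77]
step 9 (ADD): [-81, -81, -47, -47, -86, -1, -139]

[-81, -81, -47, -47, -86, -1, -139]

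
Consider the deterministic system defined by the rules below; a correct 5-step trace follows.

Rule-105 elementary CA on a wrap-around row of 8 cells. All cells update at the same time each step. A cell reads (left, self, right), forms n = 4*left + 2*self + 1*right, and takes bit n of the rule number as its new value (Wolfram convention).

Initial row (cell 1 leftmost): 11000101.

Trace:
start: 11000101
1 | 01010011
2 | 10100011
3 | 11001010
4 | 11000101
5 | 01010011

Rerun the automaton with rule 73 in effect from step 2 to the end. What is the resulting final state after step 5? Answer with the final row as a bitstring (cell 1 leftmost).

00000011

(re-executing steps 2..5 under rule 73; state before step 2: 01010011)
2 | 00000011
3 | 01111011
4 | 01001011
5 | 00000011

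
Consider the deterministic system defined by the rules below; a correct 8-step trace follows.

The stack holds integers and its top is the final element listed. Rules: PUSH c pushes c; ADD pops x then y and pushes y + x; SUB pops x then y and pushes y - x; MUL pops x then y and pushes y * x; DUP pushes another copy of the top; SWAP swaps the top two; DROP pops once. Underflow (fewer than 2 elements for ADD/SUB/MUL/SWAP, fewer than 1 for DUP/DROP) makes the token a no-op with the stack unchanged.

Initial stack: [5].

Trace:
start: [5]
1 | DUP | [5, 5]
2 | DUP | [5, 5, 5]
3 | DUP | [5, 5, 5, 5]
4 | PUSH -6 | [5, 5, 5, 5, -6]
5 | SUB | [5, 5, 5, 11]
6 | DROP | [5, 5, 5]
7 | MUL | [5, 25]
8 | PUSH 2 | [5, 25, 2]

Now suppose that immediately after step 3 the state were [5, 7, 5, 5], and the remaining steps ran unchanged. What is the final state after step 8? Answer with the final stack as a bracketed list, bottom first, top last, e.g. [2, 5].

state after step 3 := [5, 7, 5, 5]
4 | PUSH -6 | [5, 7, 5, 5, -6]
5 | SUB | [5, 7, 5, 11]
6 | DROP | [5, 7, 5]
7 | MUL | [5, 35]
8 | PUSH 2 | [5, 35, 2]

[5, 35, 2]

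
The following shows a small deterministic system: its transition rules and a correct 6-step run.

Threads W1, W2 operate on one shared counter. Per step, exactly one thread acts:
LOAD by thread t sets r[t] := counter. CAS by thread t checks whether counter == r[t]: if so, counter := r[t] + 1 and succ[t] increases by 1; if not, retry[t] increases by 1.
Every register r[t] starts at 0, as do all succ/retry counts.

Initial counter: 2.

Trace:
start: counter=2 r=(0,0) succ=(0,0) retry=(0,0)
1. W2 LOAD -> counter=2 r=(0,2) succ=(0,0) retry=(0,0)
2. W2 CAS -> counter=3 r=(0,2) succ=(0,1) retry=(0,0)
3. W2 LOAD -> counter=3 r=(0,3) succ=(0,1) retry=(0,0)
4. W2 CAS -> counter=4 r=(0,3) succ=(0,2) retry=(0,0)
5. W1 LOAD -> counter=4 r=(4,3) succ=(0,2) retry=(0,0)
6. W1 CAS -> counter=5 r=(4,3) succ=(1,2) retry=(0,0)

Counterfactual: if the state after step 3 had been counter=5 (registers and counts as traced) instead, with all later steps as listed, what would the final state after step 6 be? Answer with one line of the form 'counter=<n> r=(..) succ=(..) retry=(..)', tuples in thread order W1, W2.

state after step 3 := counter=5 r=(0,3) succ=(0,1) retry=(0,0)
4. W2 CAS -> counter=5 r=(0,3) succ=(0,1) retry=(0,1)
5. W1 LOAD -> counter=5 r=(5,3) succ=(0,1) retry=(0,1)
6. W1 CAS -> counter=6 r=(5,3) succ=(1,1) retry=(0,1)

counter=6 r=(5,3) succ=(1,1) retry=(0,1)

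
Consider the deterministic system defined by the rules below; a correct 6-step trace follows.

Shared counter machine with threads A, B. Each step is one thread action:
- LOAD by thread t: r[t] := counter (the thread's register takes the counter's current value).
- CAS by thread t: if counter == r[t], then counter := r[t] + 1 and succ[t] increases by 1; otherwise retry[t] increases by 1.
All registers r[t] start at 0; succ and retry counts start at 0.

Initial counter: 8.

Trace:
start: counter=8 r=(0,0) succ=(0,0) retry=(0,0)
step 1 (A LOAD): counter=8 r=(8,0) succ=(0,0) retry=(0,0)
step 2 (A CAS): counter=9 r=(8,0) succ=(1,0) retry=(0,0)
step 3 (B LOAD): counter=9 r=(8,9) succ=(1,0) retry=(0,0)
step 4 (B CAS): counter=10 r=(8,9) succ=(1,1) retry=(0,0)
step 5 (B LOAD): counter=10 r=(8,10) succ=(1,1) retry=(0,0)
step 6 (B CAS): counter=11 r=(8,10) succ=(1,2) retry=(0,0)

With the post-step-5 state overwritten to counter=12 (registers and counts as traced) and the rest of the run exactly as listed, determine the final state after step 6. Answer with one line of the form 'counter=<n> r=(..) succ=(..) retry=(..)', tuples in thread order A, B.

counter=12 r=(8,10) succ=(1,1) retry=(0,1)

state after step 5 := counter=12 r=(8,10) succ=(1,1) retry=(0,0)
step 6 (B CAS): counter=12 r=(8,10) succ=(1,1) retry=(0,1)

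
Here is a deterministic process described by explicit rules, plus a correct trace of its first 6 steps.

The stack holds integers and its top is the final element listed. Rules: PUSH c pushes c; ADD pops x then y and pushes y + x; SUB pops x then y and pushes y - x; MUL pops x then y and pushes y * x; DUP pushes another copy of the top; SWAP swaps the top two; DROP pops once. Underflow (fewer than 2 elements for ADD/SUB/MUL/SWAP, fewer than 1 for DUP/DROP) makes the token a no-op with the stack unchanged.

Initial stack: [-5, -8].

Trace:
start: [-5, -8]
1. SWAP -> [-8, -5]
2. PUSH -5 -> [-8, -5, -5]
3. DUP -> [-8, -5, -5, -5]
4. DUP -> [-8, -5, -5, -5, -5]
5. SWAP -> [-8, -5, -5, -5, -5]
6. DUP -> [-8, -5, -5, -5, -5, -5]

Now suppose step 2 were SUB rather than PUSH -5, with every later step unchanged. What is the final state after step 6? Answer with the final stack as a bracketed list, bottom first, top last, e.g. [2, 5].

(re-executing from step 2 with the substitution; state before step 2: [-8, -5])
2. SUB -> [-3]
3. DUP -> [-3, -3]
4. DUP -> [-3, -3, -3]
5. SWAP -> [-3, -3, -3]
6. DUP -> [-3, -3, -3, -3]

[-3, -3, -3, -3]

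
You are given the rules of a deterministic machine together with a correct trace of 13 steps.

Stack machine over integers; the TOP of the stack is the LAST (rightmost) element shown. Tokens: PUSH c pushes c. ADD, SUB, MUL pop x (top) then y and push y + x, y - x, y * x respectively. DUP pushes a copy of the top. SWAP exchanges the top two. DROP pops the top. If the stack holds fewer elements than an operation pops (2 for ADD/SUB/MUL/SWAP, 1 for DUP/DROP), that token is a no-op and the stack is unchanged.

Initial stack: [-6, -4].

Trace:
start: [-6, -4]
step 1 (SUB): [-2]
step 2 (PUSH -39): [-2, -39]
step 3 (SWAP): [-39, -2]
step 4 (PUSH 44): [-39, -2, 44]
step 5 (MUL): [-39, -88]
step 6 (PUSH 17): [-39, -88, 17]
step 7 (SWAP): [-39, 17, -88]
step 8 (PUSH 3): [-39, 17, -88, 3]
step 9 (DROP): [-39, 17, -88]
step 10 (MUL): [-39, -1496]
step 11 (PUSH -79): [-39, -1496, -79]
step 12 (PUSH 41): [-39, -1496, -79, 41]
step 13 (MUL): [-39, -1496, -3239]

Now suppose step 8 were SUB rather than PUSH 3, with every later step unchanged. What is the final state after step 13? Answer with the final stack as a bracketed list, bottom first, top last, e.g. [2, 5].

[-39, -3239]

(re-executing from step 8 with the substitution; state before step 8: [-39, 17, -88])
step 8 (SUB): [-39, 105]
step 9 (DROP): [-39]
step 10 (MUL): [-39]
step 11 (PUSH -79): [-39, -79]
step 12 (PUSH 41): [-39, -79, 41]
step 13 (MUL): [-39, -3239]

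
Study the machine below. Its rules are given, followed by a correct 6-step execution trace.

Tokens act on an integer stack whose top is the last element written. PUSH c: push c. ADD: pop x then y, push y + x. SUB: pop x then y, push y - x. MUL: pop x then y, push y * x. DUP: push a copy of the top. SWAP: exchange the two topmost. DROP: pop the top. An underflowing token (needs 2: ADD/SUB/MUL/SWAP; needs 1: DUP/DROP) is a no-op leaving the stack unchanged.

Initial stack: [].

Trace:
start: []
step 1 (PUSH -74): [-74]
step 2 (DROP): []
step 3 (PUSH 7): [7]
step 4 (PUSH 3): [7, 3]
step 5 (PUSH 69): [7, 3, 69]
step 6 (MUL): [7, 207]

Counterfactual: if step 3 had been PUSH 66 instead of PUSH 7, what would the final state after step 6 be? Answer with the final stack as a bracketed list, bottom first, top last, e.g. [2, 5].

[66, 207]

(re-executing from step 3 with the substitution; state before step 3: [])
step 3 (PUSH 66): [66]
step 4 (PUSH 3): [66, 3]
step 5 (PUSH 69): [66, 3, 69]
step 6 (MUL): [66, 207]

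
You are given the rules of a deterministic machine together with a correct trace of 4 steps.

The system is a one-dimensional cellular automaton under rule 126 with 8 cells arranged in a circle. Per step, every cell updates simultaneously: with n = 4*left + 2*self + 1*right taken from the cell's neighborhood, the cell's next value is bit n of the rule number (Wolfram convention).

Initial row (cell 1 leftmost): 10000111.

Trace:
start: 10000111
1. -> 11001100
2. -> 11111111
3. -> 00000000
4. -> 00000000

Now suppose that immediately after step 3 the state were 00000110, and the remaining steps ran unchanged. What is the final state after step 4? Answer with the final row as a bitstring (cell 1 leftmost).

00001111

state after step 3 := 00000110
4. -> 00001111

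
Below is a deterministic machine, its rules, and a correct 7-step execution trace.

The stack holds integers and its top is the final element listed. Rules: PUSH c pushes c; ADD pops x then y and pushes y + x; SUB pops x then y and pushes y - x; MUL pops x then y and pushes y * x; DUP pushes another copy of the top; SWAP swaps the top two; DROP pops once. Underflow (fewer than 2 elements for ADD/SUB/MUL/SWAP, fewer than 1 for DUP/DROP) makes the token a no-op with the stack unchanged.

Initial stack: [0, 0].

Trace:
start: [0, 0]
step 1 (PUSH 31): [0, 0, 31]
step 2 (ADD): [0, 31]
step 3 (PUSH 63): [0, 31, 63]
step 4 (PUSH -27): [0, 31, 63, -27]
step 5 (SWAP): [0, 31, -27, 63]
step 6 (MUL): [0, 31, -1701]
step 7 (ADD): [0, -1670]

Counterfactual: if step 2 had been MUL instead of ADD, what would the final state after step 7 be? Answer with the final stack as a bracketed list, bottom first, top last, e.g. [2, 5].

[0, -1701]

(re-executing from step 2 with the substitution; state before step 2: [0, 0, 31])
step 2 (MUL): [0, 0]
step 3 (PUSH 63): [0, 0, 63]
step 4 (PUSH -27): [0, 0, 63, -27]
step 5 (SWAP): [0, 0, -27, 63]
step 6 (MUL): [0, 0, -1701]
step 7 (ADD): [0, -1701]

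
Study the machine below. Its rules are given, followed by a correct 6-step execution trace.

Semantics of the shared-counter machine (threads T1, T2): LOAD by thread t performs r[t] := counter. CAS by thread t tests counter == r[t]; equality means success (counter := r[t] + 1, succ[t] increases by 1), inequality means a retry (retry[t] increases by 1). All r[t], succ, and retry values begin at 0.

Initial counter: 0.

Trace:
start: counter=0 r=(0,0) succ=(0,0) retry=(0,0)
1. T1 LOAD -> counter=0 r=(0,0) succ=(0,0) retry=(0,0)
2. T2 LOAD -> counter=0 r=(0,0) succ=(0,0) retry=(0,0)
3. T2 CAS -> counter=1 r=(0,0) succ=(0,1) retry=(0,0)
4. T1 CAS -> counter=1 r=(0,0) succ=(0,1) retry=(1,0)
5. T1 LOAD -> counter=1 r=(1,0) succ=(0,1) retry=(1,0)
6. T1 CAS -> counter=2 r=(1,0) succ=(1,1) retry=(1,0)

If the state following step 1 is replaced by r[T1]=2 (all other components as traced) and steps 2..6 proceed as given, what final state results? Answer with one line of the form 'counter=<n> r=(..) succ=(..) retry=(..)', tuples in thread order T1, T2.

state after step 1 := counter=0 r=(2,0) succ=(0,0) retry=(0,0)
2. T2 LOAD -> counter=0 r=(2,0) succ=(0,0) retry=(0,0)
3. T2 CAS -> counter=1 r=(2,0) succ=(0,1) retry=(0,0)
4. T1 CAS -> counter=1 r=(2,0) succ=(0,1) retry=(1,0)
5. T1 LOAD -> counter=1 r=(1,0) succ=(0,1) retry=(1,0)
6. T1 CAS -> counter=2 r=(1,0) succ=(1,1) retry=(1,0)

counter=2 r=(1,0) succ=(1,1) retry=(1,0)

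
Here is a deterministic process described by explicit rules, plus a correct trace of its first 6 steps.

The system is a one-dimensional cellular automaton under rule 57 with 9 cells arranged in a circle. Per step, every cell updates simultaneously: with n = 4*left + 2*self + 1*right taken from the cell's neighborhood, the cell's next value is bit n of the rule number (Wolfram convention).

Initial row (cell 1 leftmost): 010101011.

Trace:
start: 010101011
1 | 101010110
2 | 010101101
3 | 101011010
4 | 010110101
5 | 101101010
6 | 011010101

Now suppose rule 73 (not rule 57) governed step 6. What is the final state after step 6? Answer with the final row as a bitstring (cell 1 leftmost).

001100000

(re-executing step 6 under rule 73; state before step 6: 101101010)
6 | 001100000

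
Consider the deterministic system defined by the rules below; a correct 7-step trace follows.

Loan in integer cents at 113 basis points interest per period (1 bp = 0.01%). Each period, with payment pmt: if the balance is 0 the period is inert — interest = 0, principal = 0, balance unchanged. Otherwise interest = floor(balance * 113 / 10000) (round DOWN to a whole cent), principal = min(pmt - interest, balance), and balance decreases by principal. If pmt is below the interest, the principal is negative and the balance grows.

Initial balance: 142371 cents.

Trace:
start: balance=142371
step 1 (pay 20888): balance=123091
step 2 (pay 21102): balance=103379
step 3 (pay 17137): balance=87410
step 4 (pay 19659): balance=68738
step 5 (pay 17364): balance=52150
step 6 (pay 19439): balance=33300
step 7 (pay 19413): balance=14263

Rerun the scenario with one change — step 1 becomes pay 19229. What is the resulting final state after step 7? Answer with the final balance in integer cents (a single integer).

(re-executing from step 1 with the substitution; state before step 1: balance=142371)
step 1 (pay 19229): balance=124750
step 2 (pay 21102): balance=105057
step 3 (pay 17137): balance=89107
step 4 (pay 19659): balance=70454
step 5 (pay 17364): balance=53886
step 6 (pay 19439): balance=35055
step 7 (pay 19413): balance=16038

16038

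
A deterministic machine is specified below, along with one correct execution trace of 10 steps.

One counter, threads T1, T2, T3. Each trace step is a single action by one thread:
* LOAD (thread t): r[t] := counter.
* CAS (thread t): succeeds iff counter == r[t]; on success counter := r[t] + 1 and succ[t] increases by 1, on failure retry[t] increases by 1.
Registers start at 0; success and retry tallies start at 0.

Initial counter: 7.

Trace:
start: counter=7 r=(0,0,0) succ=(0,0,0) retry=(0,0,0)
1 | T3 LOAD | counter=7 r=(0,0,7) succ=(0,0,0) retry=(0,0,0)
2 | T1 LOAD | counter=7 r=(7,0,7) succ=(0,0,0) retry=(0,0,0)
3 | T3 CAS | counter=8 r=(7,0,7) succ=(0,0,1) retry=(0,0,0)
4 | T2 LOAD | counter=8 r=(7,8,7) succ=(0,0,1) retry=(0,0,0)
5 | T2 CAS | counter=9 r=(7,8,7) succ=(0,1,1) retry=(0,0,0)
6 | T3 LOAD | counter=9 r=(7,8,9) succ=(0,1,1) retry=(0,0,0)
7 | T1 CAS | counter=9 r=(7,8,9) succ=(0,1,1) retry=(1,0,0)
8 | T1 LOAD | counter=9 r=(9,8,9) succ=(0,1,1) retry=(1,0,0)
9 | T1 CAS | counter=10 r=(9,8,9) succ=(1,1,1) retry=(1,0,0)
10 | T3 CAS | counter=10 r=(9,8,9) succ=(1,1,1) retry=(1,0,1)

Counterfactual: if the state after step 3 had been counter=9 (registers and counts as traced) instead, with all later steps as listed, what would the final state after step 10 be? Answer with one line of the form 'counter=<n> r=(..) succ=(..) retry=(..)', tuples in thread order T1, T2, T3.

state after step 3 := counter=9 r=(7,0,7) succ=(0,0,1) retry=(0,0,0)
4 | T2 LOAD | counter=9 r=(7,9,7) succ=(0,0,1) retry=(0,0,0)
5 | T2 CAS | counter=10 r=(7,9,7) succ=(0,1,1) retry=(0,0,0)
6 | T3 LOAD | counter=10 r=(7,9,10) succ=(0,1,1) retry=(0,0,0)
7 | T1 CAS | counter=10 r=(7,9,10) succ=(0,1,1) retry=(1,0,0)
8 | T1 LOAD | counter=10 r=(10,9,10) succ=(0,1,1) retry=(1,0,0)
9 | T1 CAS | counter=11 r=(10,9,10) succ=(1,1,1) retry=(1,0,0)
10 | T3 CAS | counter=11 r=(10,9,10) succ=(1,1,1) retry=(1,0,1)

counter=11 r=(10,9,10) succ=(1,1,1) retry=(1,0,1)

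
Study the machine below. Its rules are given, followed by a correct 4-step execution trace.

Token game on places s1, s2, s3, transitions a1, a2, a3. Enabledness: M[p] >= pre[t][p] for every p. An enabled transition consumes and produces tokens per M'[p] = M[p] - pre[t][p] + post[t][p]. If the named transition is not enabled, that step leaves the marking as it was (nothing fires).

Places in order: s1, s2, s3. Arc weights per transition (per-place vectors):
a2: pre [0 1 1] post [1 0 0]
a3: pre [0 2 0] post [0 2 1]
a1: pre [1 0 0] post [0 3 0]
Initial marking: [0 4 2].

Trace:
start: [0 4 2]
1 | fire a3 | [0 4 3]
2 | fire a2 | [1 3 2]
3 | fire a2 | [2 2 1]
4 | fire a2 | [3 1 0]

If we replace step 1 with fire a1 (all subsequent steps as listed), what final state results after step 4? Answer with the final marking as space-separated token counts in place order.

2 2 0

(re-executing from step 1 with the substitution; state before step 1: [0 4 2])
1 | fire a1 | [0 4 2]
2 | fire a2 | [1 3 1]
3 | fire a2 | [2 2 0]
4 | fire a2 | [2 2 0]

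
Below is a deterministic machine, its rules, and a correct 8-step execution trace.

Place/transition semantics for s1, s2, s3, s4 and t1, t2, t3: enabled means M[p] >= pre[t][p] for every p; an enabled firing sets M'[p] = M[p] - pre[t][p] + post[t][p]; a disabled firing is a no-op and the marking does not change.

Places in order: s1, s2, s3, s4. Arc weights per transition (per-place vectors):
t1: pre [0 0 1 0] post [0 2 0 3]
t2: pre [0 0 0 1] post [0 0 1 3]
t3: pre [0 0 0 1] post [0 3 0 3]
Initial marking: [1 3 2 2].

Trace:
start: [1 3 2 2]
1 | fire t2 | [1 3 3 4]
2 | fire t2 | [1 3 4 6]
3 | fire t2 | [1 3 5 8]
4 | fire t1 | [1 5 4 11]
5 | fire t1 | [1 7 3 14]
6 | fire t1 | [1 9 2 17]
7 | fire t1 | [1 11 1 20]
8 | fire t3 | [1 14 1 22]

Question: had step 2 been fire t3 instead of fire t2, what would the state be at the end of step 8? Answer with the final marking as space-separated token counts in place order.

1 17 0 22

(re-executing from step 2 with the substitution; state before step 2: [1 3 3 4])
2 | fire t3 | [1 6 3 6]
3 | fire t2 | [1 6 4 8]
4 | fire t1 | [1 8 3 11]
5 | fire t1 | [1 10 2 14]
6 | fire t1 | [1 12 1 17]
7 | fire t1 | [1 14 0 20]
8 | fire t3 | [1 17 0 22]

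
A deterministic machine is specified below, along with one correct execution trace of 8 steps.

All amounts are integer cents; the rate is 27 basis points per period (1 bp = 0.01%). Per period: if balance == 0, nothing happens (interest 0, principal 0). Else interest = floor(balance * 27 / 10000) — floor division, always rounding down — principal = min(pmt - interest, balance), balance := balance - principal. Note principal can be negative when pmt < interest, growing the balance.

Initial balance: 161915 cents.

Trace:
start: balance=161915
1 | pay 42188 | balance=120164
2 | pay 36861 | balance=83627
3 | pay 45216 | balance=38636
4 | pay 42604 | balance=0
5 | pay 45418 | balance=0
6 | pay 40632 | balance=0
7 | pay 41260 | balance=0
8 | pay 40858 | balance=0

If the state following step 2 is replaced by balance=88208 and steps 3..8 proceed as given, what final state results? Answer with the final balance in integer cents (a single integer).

0

state after step 2 := balance=88208
3 | pay 45216 | balance=43230
4 | pay 42604 | balance=742
5 | pay 45418 | balance=0
6 | pay 40632 | balance=0
7 | pay 41260 | balance=0
8 | pay 40858 | balance=0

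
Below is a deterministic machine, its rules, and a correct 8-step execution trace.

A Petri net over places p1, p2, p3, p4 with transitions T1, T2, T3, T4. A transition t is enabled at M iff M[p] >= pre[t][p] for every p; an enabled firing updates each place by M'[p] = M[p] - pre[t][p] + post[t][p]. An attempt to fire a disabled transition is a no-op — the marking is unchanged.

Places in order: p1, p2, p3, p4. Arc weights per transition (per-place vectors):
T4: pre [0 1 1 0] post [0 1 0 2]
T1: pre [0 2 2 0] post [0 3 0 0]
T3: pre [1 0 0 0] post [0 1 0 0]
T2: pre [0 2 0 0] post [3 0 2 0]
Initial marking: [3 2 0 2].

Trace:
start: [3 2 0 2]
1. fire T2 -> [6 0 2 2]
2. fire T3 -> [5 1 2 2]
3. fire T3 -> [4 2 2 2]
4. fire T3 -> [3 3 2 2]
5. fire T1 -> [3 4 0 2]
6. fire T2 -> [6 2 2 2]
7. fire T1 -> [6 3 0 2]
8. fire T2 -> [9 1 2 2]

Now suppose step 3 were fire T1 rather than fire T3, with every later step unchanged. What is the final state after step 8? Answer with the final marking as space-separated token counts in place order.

7 1 2 2

(re-executing from step 3 with the substitution; state before step 3: [5 1 2 2])
3. fire T1 -> [5 1 2 2]
4. fire T3 -> [4 2 2 2]
5. fire T1 -> [4 3 0 2]
6. fire T2 -> [7 1 2 2]
7. fire T1 -> [7 1 2 2]
8. fire T2 -> [7 1 2 2]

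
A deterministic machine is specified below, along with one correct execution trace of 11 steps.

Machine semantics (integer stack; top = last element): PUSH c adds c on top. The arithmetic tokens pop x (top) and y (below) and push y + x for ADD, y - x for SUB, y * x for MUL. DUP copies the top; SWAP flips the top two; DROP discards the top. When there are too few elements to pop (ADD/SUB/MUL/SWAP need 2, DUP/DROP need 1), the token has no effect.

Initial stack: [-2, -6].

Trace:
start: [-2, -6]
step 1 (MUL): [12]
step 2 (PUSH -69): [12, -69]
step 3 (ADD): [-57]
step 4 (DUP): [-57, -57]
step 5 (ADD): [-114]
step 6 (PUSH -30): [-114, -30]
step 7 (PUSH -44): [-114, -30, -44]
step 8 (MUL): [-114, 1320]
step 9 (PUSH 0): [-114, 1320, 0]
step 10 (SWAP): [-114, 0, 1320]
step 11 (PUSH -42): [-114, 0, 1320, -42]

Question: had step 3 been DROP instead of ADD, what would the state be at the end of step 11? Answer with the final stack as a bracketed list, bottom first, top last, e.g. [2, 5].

(re-executing from step 3 with the substitution; state before step 3: [12, -69])
step 3 (DROP): [12]
step 4 (DUP): [12, 12]
step 5 (ADD): [24]
step 6 (PUSH -30): [24, -30]
step 7 (PUSH -44): [24, -30, -44]
step 8 (MUL): [24, 1320]
step 9 (PUSH 0): [24, 1320, 0]
step 10 (SWAP): [24, 0, 1320]
step 11 (PUSH -42): [24, 0, 1320, -42]

[24, 0, 1320, -42]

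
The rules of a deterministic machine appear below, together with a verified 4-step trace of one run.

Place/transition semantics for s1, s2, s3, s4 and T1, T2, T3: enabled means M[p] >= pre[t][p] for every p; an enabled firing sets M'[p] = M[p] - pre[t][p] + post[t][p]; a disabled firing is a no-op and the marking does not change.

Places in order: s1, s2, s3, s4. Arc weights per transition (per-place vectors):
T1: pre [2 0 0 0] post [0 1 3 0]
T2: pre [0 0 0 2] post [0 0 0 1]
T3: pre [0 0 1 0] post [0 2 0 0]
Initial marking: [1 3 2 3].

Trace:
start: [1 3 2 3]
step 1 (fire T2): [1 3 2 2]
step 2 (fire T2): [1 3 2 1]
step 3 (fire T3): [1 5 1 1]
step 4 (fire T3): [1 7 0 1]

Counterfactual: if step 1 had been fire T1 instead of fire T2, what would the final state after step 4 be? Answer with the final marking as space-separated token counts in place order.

(re-executing from step 1 with the substitution; state before step 1: [1 3 2 3])
step 1 (fire T1): [1 3 2 3]
step 2 (fire T2): [1 3 2 2]
step 3 (fire T3): [1 5 1 2]
step 4 (fire T3): [1 7 0 2]

1 7 0 2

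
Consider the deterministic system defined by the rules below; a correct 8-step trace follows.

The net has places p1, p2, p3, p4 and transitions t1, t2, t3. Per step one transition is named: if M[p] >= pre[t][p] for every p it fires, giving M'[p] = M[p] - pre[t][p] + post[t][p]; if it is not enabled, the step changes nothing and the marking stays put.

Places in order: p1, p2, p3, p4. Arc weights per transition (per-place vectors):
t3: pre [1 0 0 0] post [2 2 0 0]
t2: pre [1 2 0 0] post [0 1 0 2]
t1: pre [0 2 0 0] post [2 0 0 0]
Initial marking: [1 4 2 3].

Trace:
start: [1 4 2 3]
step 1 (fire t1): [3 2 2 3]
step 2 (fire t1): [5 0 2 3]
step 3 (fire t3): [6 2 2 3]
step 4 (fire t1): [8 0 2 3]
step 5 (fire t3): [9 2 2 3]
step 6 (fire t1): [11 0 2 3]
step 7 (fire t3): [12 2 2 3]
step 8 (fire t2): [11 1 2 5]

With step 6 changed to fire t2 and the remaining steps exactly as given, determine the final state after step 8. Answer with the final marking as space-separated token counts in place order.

8 2 2 7

(re-executing from step 6 with the substitution; state before step 6: [9 2 2 3])
step 6 (fire t2): [8 1 2 5]
step 7 (fire t3): [9 3 2 5]
step 8 (fire t2): [8 2 2 7]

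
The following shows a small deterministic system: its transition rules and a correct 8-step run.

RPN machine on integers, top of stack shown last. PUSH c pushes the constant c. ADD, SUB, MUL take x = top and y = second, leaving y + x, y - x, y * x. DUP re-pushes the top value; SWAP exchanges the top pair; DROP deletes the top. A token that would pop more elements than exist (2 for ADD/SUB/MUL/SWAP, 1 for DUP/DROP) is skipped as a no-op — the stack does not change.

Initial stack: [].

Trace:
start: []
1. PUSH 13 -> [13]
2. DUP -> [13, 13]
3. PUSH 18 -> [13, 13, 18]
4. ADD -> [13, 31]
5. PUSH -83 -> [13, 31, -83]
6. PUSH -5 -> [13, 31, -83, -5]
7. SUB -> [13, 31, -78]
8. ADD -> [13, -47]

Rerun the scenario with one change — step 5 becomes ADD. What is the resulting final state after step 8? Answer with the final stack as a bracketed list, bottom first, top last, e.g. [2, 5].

[49]

(re-executing from step 5 with the substitution; state before step 5: [13, 31])
5. ADD -> [44]
6. PUSH -5 -> [44, -5]
7. SUB -> [49]
8. ADD -> [49]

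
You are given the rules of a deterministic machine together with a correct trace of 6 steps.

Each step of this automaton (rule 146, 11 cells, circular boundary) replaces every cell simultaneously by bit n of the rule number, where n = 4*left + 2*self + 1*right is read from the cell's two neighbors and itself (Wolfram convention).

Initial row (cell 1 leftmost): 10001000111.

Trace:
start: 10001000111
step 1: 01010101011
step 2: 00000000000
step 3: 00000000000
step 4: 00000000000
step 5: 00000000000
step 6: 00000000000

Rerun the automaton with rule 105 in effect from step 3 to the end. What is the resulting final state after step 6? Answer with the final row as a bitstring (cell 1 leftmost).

(re-executing steps 3..6 under rule 105; state before step 3: 00000000000)
step 3: 11111111111
step 4: 00000000000
step 5: 11111111111
step 6: 00000000000

00000000000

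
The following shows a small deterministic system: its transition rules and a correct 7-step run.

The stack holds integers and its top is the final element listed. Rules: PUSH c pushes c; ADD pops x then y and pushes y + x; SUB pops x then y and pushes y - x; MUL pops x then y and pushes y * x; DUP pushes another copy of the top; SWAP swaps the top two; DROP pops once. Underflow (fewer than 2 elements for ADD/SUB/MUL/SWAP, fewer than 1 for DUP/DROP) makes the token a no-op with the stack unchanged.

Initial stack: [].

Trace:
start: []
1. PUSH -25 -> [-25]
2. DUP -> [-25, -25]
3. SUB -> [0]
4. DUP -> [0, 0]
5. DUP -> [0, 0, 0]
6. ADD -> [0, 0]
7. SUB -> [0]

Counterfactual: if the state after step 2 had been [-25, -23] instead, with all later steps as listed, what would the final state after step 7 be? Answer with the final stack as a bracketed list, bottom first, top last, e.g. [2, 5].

state after step 2 := [-25, -23]
3. SUB -> [-2]
4. DUP -> [-2, -2]
5. DUP -> [-2, -2, -2]
6. ADD -> [-2, -4]
7. SUB -> [2]

[2]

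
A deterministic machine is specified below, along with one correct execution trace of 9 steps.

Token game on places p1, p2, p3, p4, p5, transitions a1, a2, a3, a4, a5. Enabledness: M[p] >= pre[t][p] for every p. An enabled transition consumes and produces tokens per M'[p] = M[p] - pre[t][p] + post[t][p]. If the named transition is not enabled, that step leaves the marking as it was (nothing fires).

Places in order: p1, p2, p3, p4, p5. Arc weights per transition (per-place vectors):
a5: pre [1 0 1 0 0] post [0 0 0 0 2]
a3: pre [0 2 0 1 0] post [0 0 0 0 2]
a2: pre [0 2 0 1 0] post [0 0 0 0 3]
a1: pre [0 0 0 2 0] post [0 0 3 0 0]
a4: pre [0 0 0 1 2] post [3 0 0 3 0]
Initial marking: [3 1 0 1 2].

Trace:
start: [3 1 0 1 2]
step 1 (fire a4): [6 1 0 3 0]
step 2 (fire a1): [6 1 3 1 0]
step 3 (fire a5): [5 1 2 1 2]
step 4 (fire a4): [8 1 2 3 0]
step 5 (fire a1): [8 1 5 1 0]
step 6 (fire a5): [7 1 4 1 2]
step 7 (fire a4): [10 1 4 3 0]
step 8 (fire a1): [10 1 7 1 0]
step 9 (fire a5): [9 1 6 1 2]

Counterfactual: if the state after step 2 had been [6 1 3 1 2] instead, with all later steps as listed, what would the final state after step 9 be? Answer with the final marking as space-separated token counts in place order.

state after step 2 := [6 1 3 1 2]
step 3 (fire a5): [5 1 2 1 4]
step 4 (fire a4): [8 1 2 3 2]
step 5 (fire a1): [8 1 5 1 2]
step 6 (fire a5): [7 1 4 1 4]
step 7 (fire a4): [10 1 4 3 2]
step 8 (fire a1): [10 1 7 1 2]
step 9 (fire a5): [9 1 6 1 4]

9 1 6 1 4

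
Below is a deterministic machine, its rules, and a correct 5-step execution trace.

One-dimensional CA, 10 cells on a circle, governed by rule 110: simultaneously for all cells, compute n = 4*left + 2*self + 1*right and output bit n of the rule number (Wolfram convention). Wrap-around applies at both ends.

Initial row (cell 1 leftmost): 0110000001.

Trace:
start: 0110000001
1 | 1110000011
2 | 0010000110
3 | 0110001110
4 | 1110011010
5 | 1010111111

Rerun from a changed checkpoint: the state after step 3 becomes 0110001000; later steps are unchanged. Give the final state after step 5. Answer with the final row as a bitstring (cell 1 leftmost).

state after step 3 := 0110001000
4 | 1110011000
5 | 1010111001

1010111001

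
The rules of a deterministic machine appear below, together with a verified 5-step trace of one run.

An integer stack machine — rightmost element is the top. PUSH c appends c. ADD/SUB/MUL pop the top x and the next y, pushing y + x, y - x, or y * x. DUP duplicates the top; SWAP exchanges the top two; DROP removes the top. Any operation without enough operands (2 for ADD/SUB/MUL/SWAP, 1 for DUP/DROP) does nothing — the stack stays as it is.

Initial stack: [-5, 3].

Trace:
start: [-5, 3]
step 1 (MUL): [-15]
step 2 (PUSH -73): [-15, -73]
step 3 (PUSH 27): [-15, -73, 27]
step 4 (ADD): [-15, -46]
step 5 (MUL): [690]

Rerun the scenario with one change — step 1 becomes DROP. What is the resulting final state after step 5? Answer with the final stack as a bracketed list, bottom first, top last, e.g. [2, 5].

[230]

(re-executing from step 1 with the substitution; state before step 1: [-5, 3])
step 1 (DROP): [-5]
step 2 (PUSH -73): [-5, -73]
step 3 (PUSH 27): [-5, -73, 27]
step 4 (ADD): [-5, -46]
step 5 (MUL): [230]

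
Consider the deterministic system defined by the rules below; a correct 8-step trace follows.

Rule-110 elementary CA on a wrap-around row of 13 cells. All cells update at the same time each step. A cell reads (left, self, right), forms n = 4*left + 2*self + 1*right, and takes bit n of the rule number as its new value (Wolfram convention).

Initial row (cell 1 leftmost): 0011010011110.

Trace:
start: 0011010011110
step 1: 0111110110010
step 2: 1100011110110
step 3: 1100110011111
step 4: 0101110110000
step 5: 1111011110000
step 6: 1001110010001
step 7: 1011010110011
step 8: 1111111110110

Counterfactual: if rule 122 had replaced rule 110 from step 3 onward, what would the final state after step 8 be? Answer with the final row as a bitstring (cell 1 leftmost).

(re-executing steps 3..8 under rule 122; state before step 3: 1100011110110)
step 3: 1110110011111
step 4: 0011111110000
step 5: 0110000011000
step 6: 1111000111100
step 7: 1001101100111
step 8: 1111111111100

1111111111100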